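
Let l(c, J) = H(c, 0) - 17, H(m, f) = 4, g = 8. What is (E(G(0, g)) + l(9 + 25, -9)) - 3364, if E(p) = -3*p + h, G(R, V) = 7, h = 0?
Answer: -3398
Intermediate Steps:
l(c, J) = -13 (l(c, J) = 4 - 17 = -13)
E(p) = -3*p (E(p) = -3*p + 0 = -3*p)
(E(G(0, g)) + l(9 + 25, -9)) - 3364 = (-3*7 - 13) - 3364 = (-21 - 13) - 3364 = -34 - 3364 = -3398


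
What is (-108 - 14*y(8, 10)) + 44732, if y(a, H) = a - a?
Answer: 44624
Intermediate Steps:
y(a, H) = 0
(-108 - 14*y(8, 10)) + 44732 = (-108 - 14*0) + 44732 = (-108 + 0) + 44732 = -108 + 44732 = 44624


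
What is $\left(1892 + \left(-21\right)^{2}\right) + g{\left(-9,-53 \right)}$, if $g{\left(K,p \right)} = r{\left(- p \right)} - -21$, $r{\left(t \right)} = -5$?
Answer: $2349$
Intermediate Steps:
$g{\left(K,p \right)} = 16$ ($g{\left(K,p \right)} = -5 - -21 = -5 + 21 = 16$)
$\left(1892 + \left(-21\right)^{2}\right) + g{\left(-9,-53 \right)} = \left(1892 + \left(-21\right)^{2}\right) + 16 = \left(1892 + 441\right) + 16 = 2333 + 16 = 2349$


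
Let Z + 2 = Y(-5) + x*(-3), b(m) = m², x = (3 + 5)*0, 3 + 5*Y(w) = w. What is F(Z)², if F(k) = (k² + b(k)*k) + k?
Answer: 21734244/15625 ≈ 1391.0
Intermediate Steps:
Y(w) = -⅗ + w/5
x = 0 (x = 8*0 = 0)
Z = -18/5 (Z = -2 + ((-⅗ + (⅕)*(-5)) + 0*(-3)) = -2 + ((-⅗ - 1) + 0) = -2 + (-8/5 + 0) = -2 - 8/5 = -18/5 ≈ -3.6000)
F(k) = k + k² + k³ (F(k) = (k² + k²*k) + k = (k² + k³) + k = k + k² + k³)
F(Z)² = (-18*(1 - 18/5 + (-18/5)²)/5)² = (-18*(1 - 18/5 + 324/25)/5)² = (-18/5*259/25)² = (-4662/125)² = 21734244/15625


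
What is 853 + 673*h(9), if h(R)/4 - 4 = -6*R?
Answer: -133747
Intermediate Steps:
h(R) = 16 - 24*R (h(R) = 16 + 4*(-6*R) = 16 - 24*R)
853 + 673*h(9) = 853 + 673*(16 - 24*9) = 853 + 673*(16 - 216) = 853 + 673*(-200) = 853 - 134600 = -133747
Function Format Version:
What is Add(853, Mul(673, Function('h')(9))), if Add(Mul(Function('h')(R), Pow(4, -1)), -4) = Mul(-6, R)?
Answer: -133747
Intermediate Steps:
Function('h')(R) = Add(16, Mul(-24, R)) (Function('h')(R) = Add(16, Mul(4, Mul(-6, R))) = Add(16, Mul(-24, R)))
Add(853, Mul(673, Function('h')(9))) = Add(853, Mul(673, Add(16, Mul(-24, 9)))) = Add(853, Mul(673, Add(16, -216))) = Add(853, Mul(673, -200)) = Add(853, -134600) = -133747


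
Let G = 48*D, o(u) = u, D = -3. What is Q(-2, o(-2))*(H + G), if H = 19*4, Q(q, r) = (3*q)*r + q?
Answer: -680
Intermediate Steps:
Q(q, r) = q + 3*q*r (Q(q, r) = 3*q*r + q = q + 3*q*r)
G = -144 (G = 48*(-3) = -144)
H = 76
Q(-2, o(-2))*(H + G) = (-2*(1 + 3*(-2)))*(76 - 144) = -2*(1 - 6)*(-68) = -2*(-5)*(-68) = 10*(-68) = -680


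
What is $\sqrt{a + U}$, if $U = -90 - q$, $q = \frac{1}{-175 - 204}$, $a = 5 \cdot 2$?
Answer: $\frac{i \sqrt{11490901}}{379} \approx 8.9441 i$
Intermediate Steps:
$a = 10$
$q = - \frac{1}{379}$ ($q = \frac{1}{-379} = - \frac{1}{379} \approx -0.0026385$)
$U = - \frac{34109}{379}$ ($U = -90 - - \frac{1}{379} = -90 + \frac{1}{379} = - \frac{34109}{379} \approx -89.997$)
$\sqrt{a + U} = \sqrt{10 - \frac{34109}{379}} = \sqrt{- \frac{30319}{379}} = \frac{i \sqrt{11490901}}{379}$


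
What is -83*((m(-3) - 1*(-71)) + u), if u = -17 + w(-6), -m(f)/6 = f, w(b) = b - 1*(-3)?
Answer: -5727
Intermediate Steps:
w(b) = 3 + b (w(b) = b + 3 = 3 + b)
m(f) = -6*f
u = -20 (u = -17 + (3 - 6) = -17 - 3 = -20)
-83*((m(-3) - 1*(-71)) + u) = -83*((-6*(-3) - 1*(-71)) - 20) = -83*((18 + 71) - 20) = -83*(89 - 20) = -83*69 = -5727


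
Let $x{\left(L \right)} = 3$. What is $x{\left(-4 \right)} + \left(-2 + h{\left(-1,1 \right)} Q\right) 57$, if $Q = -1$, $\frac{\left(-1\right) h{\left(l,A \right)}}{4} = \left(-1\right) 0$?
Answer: $-111$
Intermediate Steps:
$h{\left(l,A \right)} = 0$ ($h{\left(l,A \right)} = - 4 \left(\left(-1\right) 0\right) = \left(-4\right) 0 = 0$)
$x{\left(-4 \right)} + \left(-2 + h{\left(-1,1 \right)} Q\right) 57 = 3 + \left(-2 + 0 \left(-1\right)\right) 57 = 3 + \left(-2 + 0\right) 57 = 3 - 114 = -111$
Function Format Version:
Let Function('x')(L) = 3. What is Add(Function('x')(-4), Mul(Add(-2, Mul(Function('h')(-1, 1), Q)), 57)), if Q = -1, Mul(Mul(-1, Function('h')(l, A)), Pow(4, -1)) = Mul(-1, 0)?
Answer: -111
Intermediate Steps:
Function('h')(l, A) = 0 (Function('h')(l, A) = Mul(-4, Mul(-1, 0)) = Mul(-4, 0) = 0)
Add(Function('x')(-4), Mul(Add(-2, Mul(Function('h')(-1, 1), Q)), 57)) = Add(3, Mul(Add(-2, Mul(0, -1)), 57)) = Add(3, Mul(Add(-2, 0), 57)) = Add(3, Mul(-2, 57)) = Add(3, -114) = -111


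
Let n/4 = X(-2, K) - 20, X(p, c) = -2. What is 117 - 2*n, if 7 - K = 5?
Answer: 293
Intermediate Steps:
K = 2 (K = 7 - 1*5 = 7 - 5 = 2)
n = -88 (n = 4*(-2 - 20) = 4*(-22) = -88)
117 - 2*n = 117 - 2*(-88) = 117 + 176 = 293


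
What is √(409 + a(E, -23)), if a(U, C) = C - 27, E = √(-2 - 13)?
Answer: √359 ≈ 18.947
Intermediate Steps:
E = I*√15 (E = √(-15) = I*√15 ≈ 3.873*I)
a(U, C) = -27 + C
√(409 + a(E, -23)) = √(409 + (-27 - 23)) = √(409 - 50) = √359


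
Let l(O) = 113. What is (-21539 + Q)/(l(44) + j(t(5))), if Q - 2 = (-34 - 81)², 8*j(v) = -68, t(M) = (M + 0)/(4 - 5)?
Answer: -16624/209 ≈ -79.541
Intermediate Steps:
t(M) = -M (t(M) = M/(-1) = M*(-1) = -M)
j(v) = -17/2 (j(v) = (⅛)*(-68) = -17/2)
Q = 13227 (Q = 2 + (-34 - 81)² = 2 + (-115)² = 2 + 13225 = 13227)
(-21539 + Q)/(l(44) + j(t(5))) = (-21539 + 13227)/(113 - 17/2) = -8312/209/2 = -8312*2/209 = -16624/209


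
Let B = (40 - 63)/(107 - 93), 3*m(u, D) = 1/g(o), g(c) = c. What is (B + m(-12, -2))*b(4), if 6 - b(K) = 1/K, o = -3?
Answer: -5083/504 ≈ -10.085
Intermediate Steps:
b(K) = 6 - 1/K
m(u, D) = -⅑ (m(u, D) = (⅓)/(-3) = (⅓)*(-⅓) = -⅑)
B = -23/14 ≈ -1.6429
(B + m(-12, -2))*b(4) = (-23/14 - ⅑)*(6 - 1/4) = -221*(6 - 1*¼)/126 = -221*(6 - ¼)/126 = -221/126*23/4 = -5083/504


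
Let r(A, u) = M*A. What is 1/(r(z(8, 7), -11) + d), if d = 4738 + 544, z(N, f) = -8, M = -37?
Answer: 1/5578 ≈ 0.00017928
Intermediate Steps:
r(A, u) = -37*A
d = 5282
1/(r(z(8, 7), -11) + d) = 1/(-37*(-8) + 5282) = 1/(296 + 5282) = 1/5578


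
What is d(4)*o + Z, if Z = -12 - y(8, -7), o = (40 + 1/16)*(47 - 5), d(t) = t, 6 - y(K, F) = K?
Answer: 13441/2 ≈ 6720.5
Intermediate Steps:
y(K, F) = 6 - K
o = 13461/8 (o = (40 + 1/16)*42 = (641/16)*42 = 13461/8 ≈ 1682.6)
Z = -10 (Z = -12 - (6 - 1*8) = -12 - (6 - 8) = -12 - 1*(-2) = -12 + 2 = -10)
d(4)*o + Z = 4*(13461/8) - 10 = 13461/2 - 10 = 13441/2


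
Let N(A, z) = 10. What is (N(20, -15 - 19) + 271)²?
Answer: 78961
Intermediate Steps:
(N(20, -15 - 19) + 271)² = (10 + 271)² = 281² = 78961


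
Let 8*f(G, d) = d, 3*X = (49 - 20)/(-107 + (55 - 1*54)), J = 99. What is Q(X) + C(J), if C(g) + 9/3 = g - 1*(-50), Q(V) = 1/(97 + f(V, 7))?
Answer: 114326/783 ≈ 146.01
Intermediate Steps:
X = -29/318 (X = ((49 - 20)/(-107 + (55 - 1*54)))/3 = (29/(-107 + (55 - 54)))/3 = (29/(-107 + 1))/3 = (29/(-106))/3 = (29*(-1/106))/3 = (⅓)*(-29/106) = -29/318 ≈ -0.091195)
f(G, d) = d/8
Q(V) = 8/783 (Q(V) = 1/(97 + (⅛)*7) = 1/(97 + 7/8) = 1/(783/8) = 8/783)
C(g) = 47 + g (C(g) = -3 + (g - 1*(-50)) = -3 + (g + 50) = -3 + (50 + g) = 47 + g)
Q(X) + C(J) = 8/783 + (47 + 99) = 8/783 + 146 = 114326/783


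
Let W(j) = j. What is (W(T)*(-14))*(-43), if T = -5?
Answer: -3010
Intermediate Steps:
(W(T)*(-14))*(-43) = -5*(-14)*(-43) = 70*(-43) = -3010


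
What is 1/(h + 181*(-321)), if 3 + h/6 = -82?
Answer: -1/58611 ≈ -1.7062e-5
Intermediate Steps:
h = -510 (h = -18 + 6*(-82) = -18 - 492 = -510)
1/(h + 181*(-321)) = 1/(-510 + 181*(-321)) = 1/(-510 - 58101) = 1/(-58611) = -1/58611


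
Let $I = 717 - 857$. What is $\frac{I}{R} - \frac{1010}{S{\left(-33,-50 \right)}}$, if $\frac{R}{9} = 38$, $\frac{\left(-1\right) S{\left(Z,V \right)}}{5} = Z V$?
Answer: $- \frac{13493}{47025} \approx -0.28693$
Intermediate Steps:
$S{\left(Z,V \right)} = - 5 V Z$ ($S{\left(Z,V \right)} = - 5 Z V = - 5 V Z$)
$R = 342$ ($R = 9 \cdot 38 = 342$)
$I = -140$
$\frac{I}{R} - \frac{1010}{S{\left(-33,-50 \right)}} = - \frac{140}{342} - \frac{1010}{\left(-5\right) \left(-50\right) \left(-33\right)} = \left(-140\right) \frac{1}{342} - \frac{1010}{-8250} = - \frac{70}{171} - - \frac{101}{825} = - \frac{70}{171} + \frac{101}{825} = - \frac{13493}{47025}$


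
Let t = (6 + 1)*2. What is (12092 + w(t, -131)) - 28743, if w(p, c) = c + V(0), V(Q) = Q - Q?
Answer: -16782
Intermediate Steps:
V(Q) = 0
t = 14 (t = 7*2 = 14)
w(p, c) = c (w(p, c) = c + 0 = c)
(12092 + w(t, -131)) - 28743 = (12092 - 131) - 28743 = 11961 - 28743 = -16782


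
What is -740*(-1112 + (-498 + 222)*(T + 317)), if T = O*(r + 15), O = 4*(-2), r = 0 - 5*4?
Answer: 73736560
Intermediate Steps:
r = -20 (r = 0 - 20 = -20)
O = -8
T = 40 (T = -8*(-20 + 15) = -8*(-5) = 40)
-740*(-1112 + (-498 + 222)*(T + 317)) = -740*(-1112 + (-498 + 222)*(40 + 317)) = -740*(-1112 - 276*357) = -740*(-1112 - 98532) = -740*(-99644) = 73736560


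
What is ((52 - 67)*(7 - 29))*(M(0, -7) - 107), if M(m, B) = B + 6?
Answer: -35640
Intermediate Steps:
M(m, B) = 6 + B
((52 - 67)*(7 - 29))*(M(0, -7) - 107) = ((52 - 67)*(7 - 29))*((6 - 7) - 107) = (-15*(-22))*(-1 - 107) = 330*(-108) = -35640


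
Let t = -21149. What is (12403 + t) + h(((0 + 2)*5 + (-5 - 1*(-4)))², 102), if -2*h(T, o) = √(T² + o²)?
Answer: -8746 - 3*√1885/2 ≈ -8811.1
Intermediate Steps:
h(T, o) = -√(T² + o²)/2
(12403 + t) + h(((0 + 2)*5 + (-5 - 1*(-4)))², 102) = (12403 - 21149) - √((((0 + 2)*5 + (-5 - 1*(-4)))²)² + 102²)/2 = -8746 - √(((2*5 + (-5 + 4))²)² + 10404)/2 = -8746 - √(((10 - 1)²)² + 10404)/2 = -8746 - √((9²)² + 10404)/2 = -8746 - √(81² + 10404)/2 = -8746 - √(6561 + 10404)/2 = -8746 - 3*√1885/2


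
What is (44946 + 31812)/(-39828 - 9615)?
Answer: -25586/16481 ≈ -1.5525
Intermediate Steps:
(44946 + 31812)/(-39828 - 9615) = 76758/(-49443) = 76758*(-1/49443) = -25586/16481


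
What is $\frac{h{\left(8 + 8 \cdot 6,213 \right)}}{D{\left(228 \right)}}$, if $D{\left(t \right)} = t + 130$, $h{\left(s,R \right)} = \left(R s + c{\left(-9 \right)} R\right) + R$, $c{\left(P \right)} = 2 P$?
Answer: $\frac{8307}{358} \approx 23.204$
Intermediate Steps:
$h{\left(s,R \right)} = - 17 R + R s$ ($h{\left(s,R \right)} = \left(R s + 2 \left(-9\right) R\right) + R = \left(R s - 18 R\right) + R = \left(- 18 R + R s\right) + R = - 17 R + R s$)
$D{\left(t \right)} = 130 + t$
$\frac{h{\left(8 + 8 \cdot 6,213 \right)}}{D{\left(228 \right)}} = \frac{213 \left(-17 + \left(8 + 8 \cdot 6\right)\right)}{130 + 228} = \frac{213 \left(-17 + \left(8 + 48\right)\right)}{358} = 213 \left(-17 + 56\right) \frac{1}{358} = 213 \cdot 39 \cdot \frac{1}{358} = 8307 \cdot \frac{1}{358} = \frac{8307}{358}$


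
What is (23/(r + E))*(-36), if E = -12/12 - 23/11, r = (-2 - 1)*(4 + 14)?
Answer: 2277/157 ≈ 14.503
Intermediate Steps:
r = -54 (r = -3*18 = -54)
E = -34/11 (E = -12*1/12 - 23*1/11 = -1 - 23/11 = -34/11 ≈ -3.0909)
(23/(r + E))*(-36) = (23/(-54 - 34/11))*(-36) = (23/(-628/11))*(-36) = (23*(-11/628))*(-36) = -253/628*(-36) = 2277/157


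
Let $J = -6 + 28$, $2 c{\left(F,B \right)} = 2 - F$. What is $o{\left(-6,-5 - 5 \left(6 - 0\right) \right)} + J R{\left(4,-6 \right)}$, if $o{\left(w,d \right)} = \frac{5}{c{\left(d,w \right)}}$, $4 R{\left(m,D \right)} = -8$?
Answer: $- \frac{1618}{37} \approx -43.73$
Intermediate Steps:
$R{\left(m,D \right)} = -2$ ($R{\left(m,D \right)} = \frac{1}{4} \left(-8\right) = -2$)
$c{\left(F,B \right)} = 1 - \frac{F}{2}$ ($c{\left(F,B \right)} = \frac{2 - F}{2} = 1 - \frac{F}{2}$)
$J = 22$
$o{\left(w,d \right)} = \frac{5}{1 - \frac{d}{2}}$
$o{\left(-6,-5 - 5 \left(6 - 0\right) \right)} + J R{\left(4,-6 \right)} = - \frac{10}{-2 - \left(5 + 5 \left(6 - 0\right)\right)} + 22 \left(-2\right) = - \frac{10}{-2 - \left(5 + 5 \left(6 + 0\right)\right)} - 44 = - \frac{10}{-2 - 35} - 44 = - \frac{10}{-37} - 44 = \left(-10\right) \left(- \frac{1}{37}\right) - 44 = \frac{10}{37} - 44 = - \frac{1618}{37}$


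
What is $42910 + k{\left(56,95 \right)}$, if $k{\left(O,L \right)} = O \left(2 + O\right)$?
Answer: $46158$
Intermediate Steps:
$42910 + k{\left(56,95 \right)} = 42910 + 56 \left(2 + 56\right) = 42910 + 56 \cdot 58 = 42910 + 3248 = 46158$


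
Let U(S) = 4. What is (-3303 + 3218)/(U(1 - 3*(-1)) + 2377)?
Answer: -85/2381 ≈ -0.035699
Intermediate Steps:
(-3303 + 3218)/(U(1 - 3*(-1)) + 2377) = (-3303 + 3218)/(4 + 2377) = -85/2381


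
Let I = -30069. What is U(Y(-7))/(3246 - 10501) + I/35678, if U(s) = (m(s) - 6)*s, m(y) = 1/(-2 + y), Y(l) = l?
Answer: -395418277/465919002 ≈ -0.84868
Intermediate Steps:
U(s) = s*(-6 + 1/(-2 + s)) (U(s) = (1/(-2 + s) - 6)*s = (-6 + 1/(-2 + s))*s = s*(-6 + 1/(-2 + s)))
U(Y(-7))/(3246 - 10501) + I/35678 = (-7*(13 - 6*(-7))/(-2 - 7))/(3246 - 10501) - 30069/35678 = -7*(13 + 42)/(-9)/(-7255) - 30069*1/35678 = -7*(-⅑)*55*(-1/7255) - 30069/35678 = (385/9)*(-1/7255) - 30069/35678 = -77/13059 - 30069/35678 = -395418277/465919002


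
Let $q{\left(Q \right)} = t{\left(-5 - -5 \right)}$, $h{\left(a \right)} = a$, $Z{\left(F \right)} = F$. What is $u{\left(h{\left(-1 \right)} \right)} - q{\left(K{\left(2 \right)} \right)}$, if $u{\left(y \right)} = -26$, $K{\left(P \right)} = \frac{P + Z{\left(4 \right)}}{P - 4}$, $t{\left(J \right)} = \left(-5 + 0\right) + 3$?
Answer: $-24$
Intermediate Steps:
$t{\left(J \right)} = -2$ ($t{\left(J \right)} = -5 + 3 = -2$)
$K{\left(P \right)} = \frac{4 + P}{-4 + P}$ ($K{\left(P \right)} = \frac{P + 4}{P - 4} = \frac{4 + P}{-4 + P}$)
$q{\left(Q \right)} = -2$
$u{\left(h{\left(-1 \right)} \right)} - q{\left(K{\left(2 \right)} \right)} = -26 - -2 = -26 + 2 = -24$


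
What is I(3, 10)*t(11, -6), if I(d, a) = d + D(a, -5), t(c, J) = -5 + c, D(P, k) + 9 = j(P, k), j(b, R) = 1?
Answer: -30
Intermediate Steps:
D(P, k) = -8 (D(P, k) = -9 + 1 = -8)
I(d, a) = -8 + d (I(d, a) = d - 8 = -8 + d)
I(3, 10)*t(11, -6) = (-8 + 3)*(-5 + 11) = -5*6 = -30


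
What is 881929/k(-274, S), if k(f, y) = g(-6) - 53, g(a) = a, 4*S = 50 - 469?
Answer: -881929/59 ≈ -14948.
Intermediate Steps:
S = -419/4 (S = (50 - 469)/4 = (1/4)*(-419) = -419/4 ≈ -104.75)
k(f, y) = -59 (k(f, y) = -6 - 53 = -59)
881929/k(-274, S) = 881929/(-59) = 881929*(-1/59) = -881929/59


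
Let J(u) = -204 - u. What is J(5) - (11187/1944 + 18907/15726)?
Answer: -122260979/566136 ≈ -215.96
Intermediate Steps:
J(5) - (11187/1944 + 18907/15726) = (-204 - 1*5) - (11187/1944 + 18907/15726) = (-204 - 5) - (11187*(1/1944) + 18907*(1/15726)) = -209 - (1243/216 + 18907/15726) = -209 - 1*3938555/566136 = -209 - 3938555/566136 = -122260979/566136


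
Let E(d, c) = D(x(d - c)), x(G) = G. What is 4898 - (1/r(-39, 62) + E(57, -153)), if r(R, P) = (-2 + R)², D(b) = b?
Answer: 7880527/1681 ≈ 4688.0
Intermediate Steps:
E(d, c) = d - c
4898 - (1/r(-39, 62) + E(57, -153)) = 4898 - (1/((-2 - 39)²) + (57 - 1*(-153))) = 4898 - (1/((-41)²) + (57 + 153)) = 4898 - (1/1681 + 210) = 4898 - 1*353011/1681 = 4898 - 353011/1681 = 7880527/1681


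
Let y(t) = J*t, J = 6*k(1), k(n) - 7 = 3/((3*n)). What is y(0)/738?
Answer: 0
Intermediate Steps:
k(n) = 7 + 1/n (k(n) = 7 + 3/((3*n)) = 7 + 3*(1/(3*n)) = 7 + 1/n)
J = 48 (J = 6*(7 + 1/1) = 6*(7 + 1) = 6*8 = 48)
y(t) = 48*t
y(0)/738 = (48*0)/738 = 0*(1/738) = 0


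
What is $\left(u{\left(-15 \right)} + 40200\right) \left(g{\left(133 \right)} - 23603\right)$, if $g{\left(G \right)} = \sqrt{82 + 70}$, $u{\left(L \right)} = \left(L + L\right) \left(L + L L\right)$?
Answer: $-800141700 + 67800 \sqrt{38} \approx -7.9972 \cdot 10^{8}$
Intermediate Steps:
$u{\left(L \right)} = 2 L \left(L + L^{2}\right)$
$g{\left(G \right)} = 2 \sqrt{38}$ ($g{\left(G \right)} = \sqrt{152} = 2 \sqrt{38}$)
$\left(u{\left(-15 \right)} + 40200\right) \left(g{\left(133 \right)} - 23603\right) = \left(2 \left(-15\right)^{2} \left(1 - 15\right) + 40200\right) \left(2 \sqrt{38} - 23603\right) = \left(2 \cdot 225 \left(-14\right) + 40200\right) \left(-23603 + 2 \sqrt{38}\right) = \left(-6300 + 40200\right) \left(-23603 + 2 \sqrt{38}\right) = 33900 \left(-23603 + 2 \sqrt{38}\right) = -800141700 + 67800 \sqrt{38}$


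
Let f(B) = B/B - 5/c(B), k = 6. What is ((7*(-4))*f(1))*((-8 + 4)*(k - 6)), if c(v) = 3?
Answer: 0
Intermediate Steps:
f(B) = -⅔ (f(B) = B/B - 5/3 = 1 - 5*⅓ = 1 - 5/3 = -⅔)
((7*(-4))*f(1))*((-8 + 4)*(k - 6)) = ((7*(-4))*(-⅔))*((-8 + 4)*(6 - 6)) = (-28*(-⅔))*(-4*0) = (56/3)*0 = 0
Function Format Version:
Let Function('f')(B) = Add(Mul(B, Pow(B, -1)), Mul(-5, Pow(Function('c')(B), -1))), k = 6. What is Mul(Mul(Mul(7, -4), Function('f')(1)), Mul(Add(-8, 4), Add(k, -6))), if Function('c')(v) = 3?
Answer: 0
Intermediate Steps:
Function('f')(B) = Rational(-2, 3) (Function('f')(B) = Add(Mul(B, Pow(B, -1)), Mul(-5, Pow(3, -1))) = Add(1, Mul(-5, Rational(1, 3))) = Add(1, Rational(-5, 3)) = Rational(-2, 3))
Mul(Mul(Mul(7, -4), Function('f')(1)), Mul(Add(-8, 4), Add(k, -6))) = Mul(Mul(Mul(7, -4), Rational(-2, 3)), Mul(Add(-8, 4), Add(6, -6))) = Mul(Mul(-28, Rational(-2, 3)), Mul(-4, 0)) = Mul(Rational(56, 3), 0) = 0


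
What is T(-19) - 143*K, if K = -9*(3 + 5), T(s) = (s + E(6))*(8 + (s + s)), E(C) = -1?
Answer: 10896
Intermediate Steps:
T(s) = (-1 + s)*(8 + 2*s) (T(s) = (s - 1)*(8 + (s + s)) = (-1 + s)*(8 + 2*s))
K = -72 (K = -9*8 = -72)
T(-19) - 143*K = (-8 + 2*(-19)**2 + 6*(-19)) - 143*(-72) = (-8 + 2*361 - 114) + 10296 = (-8 + 722 - 114) + 10296 = 600 + 10296 = 10896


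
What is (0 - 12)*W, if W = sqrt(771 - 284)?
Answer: -12*sqrt(487) ≈ -264.82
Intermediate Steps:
W = sqrt(487) ≈ 22.068
(0 - 12)*W = (0 - 12)*sqrt(487) = -12*sqrt(487)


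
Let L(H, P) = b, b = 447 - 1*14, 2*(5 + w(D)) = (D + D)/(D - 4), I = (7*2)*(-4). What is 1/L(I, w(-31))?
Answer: 1/433 ≈ 0.0023095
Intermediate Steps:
I = -56 (I = 14*(-4) = -56)
w(D) = -5 + D/(-4 + D) (w(D) = -5 + ((D + D)/(D - 4))/2 = -5 + ((2*D)/(-4 + D))/2 = -5 + (2*D/(-4 + D))/2 = -5 + D/(-4 + D))
b = 433 (b = 447 - 14 = 433)
L(H, P) = 433
1/L(I, w(-31)) = 1/433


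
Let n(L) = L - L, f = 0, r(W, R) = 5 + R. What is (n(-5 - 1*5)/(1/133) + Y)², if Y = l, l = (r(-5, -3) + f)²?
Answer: 16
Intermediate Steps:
l = 4 (l = ((5 - 3) + 0)² = (2 + 0)² = 2² = 4)
Y = 4
n(L) = 0
(n(-5 - 1*5)/(1/133) + Y)² = (0/(1/133) + 4)² = (0*133 + 4)² = (0 + 4)² = 4² = 16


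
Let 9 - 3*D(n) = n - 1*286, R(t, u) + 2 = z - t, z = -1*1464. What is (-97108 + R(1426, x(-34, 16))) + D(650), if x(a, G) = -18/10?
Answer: -300355/3 ≈ -1.0012e+5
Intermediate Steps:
z = -1464
x(a, G) = -9/5 (x(a, G) = -18*1/10 = -9/5)
R(t, u) = -1466 - t (R(t, u) = -2 + (-1464 - t) = -1466 - t)
D(n) = 295/3 - n/3 (D(n) = 3 - (n - 1*286)/3 = 3 - (n - 286)/3 = 3 - (-286 + n)/3 = 3 + (286/3 - n/3) = 295/3 - n/3)
(-97108 + R(1426, x(-34, 16))) + D(650) = (-97108 + (-1466 - 1*1426)) + (295/3 - 1/3*650) = (-97108 + (-1466 - 1426)) + (295/3 - 650/3) = (-97108 - 2892) - 355/3 = -100000 - 355/3 = -300355/3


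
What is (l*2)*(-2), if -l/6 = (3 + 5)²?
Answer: 1536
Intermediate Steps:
l = -384 (l = -6*(3 + 5)² = -6*8² = -6*64 = -384)
(l*2)*(-2) = -384*2*(-2) = -768*(-2) = 1536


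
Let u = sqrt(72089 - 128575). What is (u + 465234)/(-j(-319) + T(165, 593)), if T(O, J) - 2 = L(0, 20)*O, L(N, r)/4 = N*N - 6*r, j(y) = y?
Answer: -155078/26293 - I*sqrt(56486)/78879 ≈ -5.8981 - 0.0030131*I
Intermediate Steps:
L(N, r) = -24*r + 4*N**2 (L(N, r) = 4*(N*N - 6*r) = 4*(N**2 - 6*r) = -24*r + 4*N**2)
u = I*sqrt(56486) (u = sqrt(-56486) = I*sqrt(56486) ≈ 237.67*I)
T(O, J) = 2 - 480*O (T(O, J) = 2 + (-24*20 + 4*0**2)*O = 2 + (-480 + 4*0)*O = 2 + (-480 + 0)*O = 2 - 480*O)
(u + 465234)/(-j(-319) + T(165, 593)) = (I*sqrt(56486) + 465234)/(-1*(-319) + (2 - 480*165)) = (465234 + I*sqrt(56486))/(319 + (2 - 79200)) = (465234 + I*sqrt(56486))/(319 - 79198) = (465234 + I*sqrt(56486))/(-78879) = (465234 + I*sqrt(56486))*(-1/78879) = -155078/26293 - I*sqrt(56486)/78879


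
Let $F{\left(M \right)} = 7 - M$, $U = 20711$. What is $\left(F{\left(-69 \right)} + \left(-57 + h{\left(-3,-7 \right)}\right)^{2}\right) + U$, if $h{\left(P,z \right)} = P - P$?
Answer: $24036$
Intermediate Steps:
$h{\left(P,z \right)} = 0$
$\left(F{\left(-69 \right)} + \left(-57 + h{\left(-3,-7 \right)}\right)^{2}\right) + U = \left(\left(7 - -69\right) + \left(-57 + 0\right)^{2}\right) + 20711 = \left(\left(7 + 69\right) + \left(-57\right)^{2}\right) + 20711 = \left(76 + 3249\right) + 20711 = 3325 + 20711 = 24036$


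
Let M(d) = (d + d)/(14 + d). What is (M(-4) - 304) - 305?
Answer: -3049/5 ≈ -609.80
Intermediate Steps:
M(d) = 2*d/(14 + d) (M(d) = (2*d)/(14 + d) = 2*d/(14 + d))
(M(-4) - 304) - 305 = (2*(-4)/(14 - 4) - 304) - 305 = (2*(-4)/10 - 304) - 305 = (2*(-4)*(⅒) - 304) - 305 = (-⅘ - 304) - 305 = -1524/5 - 305 = -3049/5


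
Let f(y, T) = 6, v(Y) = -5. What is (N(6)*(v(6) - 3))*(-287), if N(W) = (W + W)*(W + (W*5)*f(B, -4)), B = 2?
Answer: 5124672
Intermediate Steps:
N(W) = 62*W² (N(W) = (W + W)*(W + (W*5)*6) = (2*W)*(W + (5*W)*6) = (2*W)*(W + 30*W) = (2*W)*(31*W) = 62*W²)
(N(6)*(v(6) - 3))*(-287) = ((62*6²)*(-5 - 3))*(-287) = ((62*36)*(-8))*(-287) = (2232*(-8))*(-287) = -17856*(-287) = 5124672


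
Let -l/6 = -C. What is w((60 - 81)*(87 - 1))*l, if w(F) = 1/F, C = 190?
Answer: -190/301 ≈ -0.63123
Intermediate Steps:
l = 1140 (l = -(-6)*190 = -6*(-190) = 1140)
w((60 - 81)*(87 - 1))*l = 1140/((60 - 81)*(87 - 1)) = 1140/(-21*86) = 1140/(-1806) = -1/1806*1140 = -190/301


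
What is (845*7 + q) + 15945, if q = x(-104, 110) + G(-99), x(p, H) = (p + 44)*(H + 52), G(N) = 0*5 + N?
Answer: 12041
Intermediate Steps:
G(N) = N (G(N) = 0 + N = N)
x(p, H) = (44 + p)*(52 + H)
q = -9819 (q = (2288 + 44*110 + 52*(-104) + 110*(-104)) - 99 = (2288 + 4840 - 5408 - 11440) - 99 = -9720 - 99 = -9819)
(845*7 + q) + 15945 = (845*7 - 9819) + 15945 = (5915 - 9819) + 15945 = -3904 + 15945 = 12041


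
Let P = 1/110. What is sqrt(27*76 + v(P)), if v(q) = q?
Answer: sqrt(24829310)/110 ≈ 45.299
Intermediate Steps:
P = 1/110 ≈ 0.0090909
sqrt(27*76 + v(P)) = sqrt(27*76 + 1/110) = sqrt(2052 + 1/110) = sqrt(225721/110) = sqrt(24829310)/110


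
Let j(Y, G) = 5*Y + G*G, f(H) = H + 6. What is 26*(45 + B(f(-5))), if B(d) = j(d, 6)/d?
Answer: 2236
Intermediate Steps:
f(H) = 6 + H
j(Y, G) = G**2 + 5*Y (j(Y, G) = 5*Y + G**2 = G**2 + 5*Y)
B(d) = (36 + 5*d)/d (B(d) = (6**2 + 5*d)/d = (36 + 5*d)/d)
26*(45 + B(f(-5))) = 26*(45 + (5 + 36/(6 - 5))) = 26*(45 + (5 + 36/1)) = 26*(45 + (5 + 36*1)) = 26*(45 + (5 + 36)) = 26*(45 + 41) = 26*86 = 2236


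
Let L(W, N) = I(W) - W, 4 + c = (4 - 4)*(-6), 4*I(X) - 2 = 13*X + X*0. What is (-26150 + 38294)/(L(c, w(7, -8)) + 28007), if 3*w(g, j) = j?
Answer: 24288/55997 ≈ 0.43374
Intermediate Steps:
I(X) = ½ + 13*X/4 (I(X) = ½ + (13*X + X*0)/4 = ½ + (13*X + 0)/4 = ½ + (13*X)/4 = ½ + 13*X/4)
w(g, j) = j/3
c = -4 (c = -4 + (4 - 4)*(-6) = -4 + 0*(-6) = -4 + 0 = -4)
L(W, N) = ½ + 9*W/4 (L(W, N) = (½ + 13*W/4) - W = ½ + 9*W/4)
(-26150 + 38294)/(L(c, w(7, -8)) + 28007) = (-26150 + 38294)/((½ + (9/4)*(-4)) + 28007) = 12144/((½ - 9) + 28007) = 12144/(-17/2 + 28007) = 12144/(55997/2) = 12144*(2/55997) = 24288/55997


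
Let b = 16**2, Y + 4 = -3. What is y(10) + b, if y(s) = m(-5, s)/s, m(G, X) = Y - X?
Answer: 2543/10 ≈ 254.30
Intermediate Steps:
Y = -7 (Y = -4 - 3 = -7)
b = 256
m(G, X) = -7 - X
y(s) = (-7 - s)/s
y(10) + b = (-7 - 1*10)/10 + 256 = (-7 - 10)/10 + 256 = (1/10)*(-17) + 256 = -17/10 + 256 = 2543/10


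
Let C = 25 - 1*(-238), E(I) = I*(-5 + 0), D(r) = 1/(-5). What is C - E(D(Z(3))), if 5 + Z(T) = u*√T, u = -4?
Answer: 262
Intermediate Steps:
Z(T) = -5 - 4*√T
D(r) = -⅕
E(I) = -5*I (E(I) = I*(-5) = -5*I)
C = 263 (C = 25 + 238 = 263)
C - E(D(Z(3))) = 263 - (-5)*(-1)/5 = 263 - 1*1 = 263 - 1 = 262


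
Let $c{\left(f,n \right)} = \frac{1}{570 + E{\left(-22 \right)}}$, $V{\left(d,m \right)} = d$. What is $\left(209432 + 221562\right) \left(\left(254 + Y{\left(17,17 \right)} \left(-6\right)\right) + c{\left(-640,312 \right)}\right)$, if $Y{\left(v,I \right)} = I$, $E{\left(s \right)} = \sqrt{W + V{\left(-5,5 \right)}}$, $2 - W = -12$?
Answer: $\frac{37538284418}{573} \approx 6.5512 \cdot 10^{7}$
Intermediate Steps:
$W = 14$ ($W = 2 - -12 = 2 + 12 = 14$)
$E{\left(s \right)} = 3$ ($E{\left(s \right)} = \sqrt{14 - 5} = \sqrt{9} = 3$)
$c{\left(f,n \right)} = \frac{1}{573}$ ($c{\left(f,n \right)} = \frac{1}{570 + 3} = \frac{1}{573}$)
$\left(209432 + 221562\right) \left(\left(254 + Y{\left(17,17 \right)} \left(-6\right)\right) + c{\left(-640,312 \right)}\right) = \left(209432 + 221562\right) \left(\left(254 + 17 \left(-6\right)\right) + \frac{1}{573}\right) = 430994 \left(\left(254 - 102\right) + \frac{1}{573}\right) = 430994 \left(152 + \frac{1}{573}\right) = 430994 \cdot \frac{87097}{573} = \frac{37538284418}{573}$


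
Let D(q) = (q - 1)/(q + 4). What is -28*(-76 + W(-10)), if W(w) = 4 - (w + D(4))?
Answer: 3493/2 ≈ 1746.5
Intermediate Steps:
D(q) = (-1 + q)/(4 + q)
W(w) = 29/8 - w (W(w) = 4 - (w + (-1 + 4)/(4 + 4)) = 4 - (w + 3/8) = 4 - (3/8 + w) = 4 + (-3/8 - w) = 29/8 - w)
-28*(-76 + W(-10)) = -28*(-76 + (29/8 - 1*(-10))) = -28*(-76 + (29/8 + 10)) = -28*(-76 + 109/8) = -28*(-499/8) = 3493/2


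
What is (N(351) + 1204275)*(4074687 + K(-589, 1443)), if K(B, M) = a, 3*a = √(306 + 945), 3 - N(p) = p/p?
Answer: 4907051836299 + 1204277*√139 ≈ 4.9071e+12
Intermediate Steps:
N(p) = 2 (N(p) = 3 - p/p = 3 - 1*1 = 3 - 1 = 2)
a = √139 (a = √(306 + 945)/3 = √1251/3 = (3*√139)/3 = √139 ≈ 11.790)
K(B, M) = √139
(N(351) + 1204275)*(4074687 + K(-589, 1443)) = (2 + 1204275)*(4074687 + √139) = 1204277*(4074687 + √139) = 4907051836299 + 1204277*√139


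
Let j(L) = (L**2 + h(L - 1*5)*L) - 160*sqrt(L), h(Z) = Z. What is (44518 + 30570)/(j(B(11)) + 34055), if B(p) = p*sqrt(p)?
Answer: -75088/(-36717 + 55*sqrt(11) + 160*11**(3/4)) ≈ 2.1111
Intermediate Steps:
B(p) = p**(3/2)
j(L) = L**2 - 160*sqrt(L) + L*(-5 + L) (j(L) = (L**2 + (L - 1*5)*L) - 160*sqrt(L) = (L**2 + (L - 5)*L) - 160*sqrt(L) = (L**2 + (-5 + L)*L) - 160*sqrt(L) = (L**2 + L*(-5 + L)) - 160*sqrt(L) = L**2 - 160*sqrt(L) + L*(-5 + L))
(44518 + 30570)/(j(B(11)) + 34055) = (44518 + 30570)/(((11**(3/2))**2 - 160*11**(3/4) + 11**(3/2)*(-5 + 11**(3/2))) + 34055) = 75088/(((11*sqrt(11))**2 - 160*11**(3/4) + (11*sqrt(11))*(-5 + 11*sqrt(11))) + 34055) = 75088/((1331 - 160*11**(3/4) + 11*sqrt(11)*(-5 + 11*sqrt(11))) + 34055) = 75088/(35386 - 160*11**(3/4) + 11*sqrt(11)*(-5 + 11*sqrt(11)))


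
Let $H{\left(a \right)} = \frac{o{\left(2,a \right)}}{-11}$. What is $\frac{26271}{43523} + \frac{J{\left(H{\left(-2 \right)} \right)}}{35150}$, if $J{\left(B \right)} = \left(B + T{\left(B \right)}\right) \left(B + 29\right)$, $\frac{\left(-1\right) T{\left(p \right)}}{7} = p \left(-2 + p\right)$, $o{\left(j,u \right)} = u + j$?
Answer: $\frac{26271}{43523} \approx 0.60361$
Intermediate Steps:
$o{\left(j,u \right)} = j + u$
$T{\left(p \right)} = - 7 p \left(-2 + p\right)$
$H{\left(a \right)} = - \frac{2}{11} - \frac{a}{11}$ ($H{\left(a \right)} = \frac{2 + a}{-11} = \left(2 + a\right) \left(- \frac{1}{11}\right) = - \frac{2}{11} - \frac{a}{11}$)
$J{\left(B \right)} = \left(29 + B\right) \left(B + 7 B \left(2 - B\right)\right)$ ($J{\left(B \right)} = \left(B + 7 B \left(2 - B\right)\right) \left(B + 29\right) = \left(B + 7 B \left(2 - B\right)\right) \left(29 + B\right) = \left(29 + B\right) \left(B + 7 B \left(2 - B\right)\right)$)
$\frac{26271}{43523} + \frac{J{\left(H{\left(-2 \right)} \right)}}{35150} = \frac{26271}{43523} + \frac{\left(- \frac{2}{11} - - \frac{2}{11}\right) \left(435 - 188 \left(- \frac{2}{11} - - \frac{2}{11}\right) - 7 \left(- \frac{2}{11} - - \frac{2}{11}\right)^{2}\right)}{35150} = 26271 \cdot \frac{1}{43523} + \left(- \frac{2}{11} + \frac{2}{11}\right) \left(435 - 188 \left(- \frac{2}{11} + \frac{2}{11}\right) - 7 \left(- \frac{2}{11} + \frac{2}{11}\right)^{2}\right) \frac{1}{35150} = \frac{26271}{43523} + 0 \left(435 - 0 - 7 \cdot 0^{2}\right) \frac{1}{35150} = \frac{26271}{43523} + 0 \left(435 + 0 - 0\right) \frac{1}{35150} = \frac{26271}{43523} + 0 \left(435 + 0 + 0\right) \frac{1}{35150} = \frac{26271}{43523} + 0 \cdot 435 \cdot \frac{1}{35150} = \frac{26271}{43523} + 0 \cdot \frac{1}{35150} = \frac{26271}{43523} + 0 = \frac{26271}{43523}$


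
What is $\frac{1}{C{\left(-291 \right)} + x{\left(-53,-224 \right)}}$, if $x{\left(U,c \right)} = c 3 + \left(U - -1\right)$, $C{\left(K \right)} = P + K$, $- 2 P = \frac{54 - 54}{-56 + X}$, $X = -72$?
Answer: $- \frac{1}{1015} \approx -0.00098522$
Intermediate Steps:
$P = 0$ ($P = - \frac{\left(54 - 54\right) \frac{1}{-56 - 72}}{2} = - \frac{0 \frac{1}{-128}}{2} = - \frac{0 \left(- \frac{1}{128}\right)}{2} = \left(- \frac{1}{2}\right) 0 = 0$)
$C{\left(K \right)} = K$ ($C{\left(K \right)} = 0 + K = K$)
$x{\left(U,c \right)} = 1 + U + 3 c$ ($x{\left(U,c \right)} = 3 c + \left(U + 1\right) = 3 c + \left(1 + U\right) = 1 + U + 3 c$)
$\frac{1}{C{\left(-291 \right)} + x{\left(-53,-224 \right)}} = \frac{1}{-291 + \left(1 - 53 + 3 \left(-224\right)\right)} = \frac{1}{-291 - 724} = \frac{1}{-1015} = - \frac{1}{1015}$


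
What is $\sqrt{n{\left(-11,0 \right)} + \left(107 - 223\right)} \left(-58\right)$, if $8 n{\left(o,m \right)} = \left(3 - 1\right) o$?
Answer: $- 145 i \sqrt{19} \approx - 632.04 i$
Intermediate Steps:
$n{\left(o,m \right)} = \frac{o}{4}$ ($n{\left(o,m \right)} = \frac{\left(3 - 1\right) o}{8} = \frac{2 o}{8} = \frac{o}{4}$)
$\sqrt{n{\left(-11,0 \right)} + \left(107 - 223\right)} \left(-58\right) = \sqrt{\frac{1}{4} \left(-11\right) + \left(107 - 223\right)} \left(-58\right) = \sqrt{- \frac{11}{4} - 116} \left(-58\right) = \sqrt{- \frac{475}{4}} \left(-58\right) = \frac{5 i \sqrt{19}}{2} \left(-58\right) = - 145 i \sqrt{19}$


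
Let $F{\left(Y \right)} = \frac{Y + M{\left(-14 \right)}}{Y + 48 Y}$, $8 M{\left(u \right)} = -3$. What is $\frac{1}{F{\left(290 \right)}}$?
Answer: $\frac{16240}{331} \approx 49.063$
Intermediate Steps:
$M{\left(u \right)} = - \frac{3}{8}$ ($M{\left(u \right)} = \frac{1}{8} \left(-3\right) = - \frac{3}{8}$)
$F{\left(Y \right)} = \frac{- \frac{3}{8} + Y}{49 Y}$ ($F{\left(Y \right)} = \frac{Y - \frac{3}{8}}{Y + 48 Y} = \frac{- \frac{3}{8} + Y}{49 Y}$)
$\frac{1}{F{\left(290 \right)}} = \frac{1}{\frac{1}{392} \cdot \frac{1}{290} \left(-3 + 8 \cdot 290\right)} = \frac{1}{\frac{1}{392} \cdot \frac{1}{290} \left(-3 + 2320\right)} = \frac{1}{\frac{1}{392} \cdot \frac{1}{290} \cdot 2317} = \frac{1}{\frac{331}{16240}} = \frac{16240}{331}$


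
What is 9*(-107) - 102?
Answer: -1065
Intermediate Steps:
9*(-107) - 102 = -963 - 102 = -1065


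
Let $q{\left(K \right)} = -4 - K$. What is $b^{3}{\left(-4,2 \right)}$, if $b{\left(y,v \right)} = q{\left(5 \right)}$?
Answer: $-729$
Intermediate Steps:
$b{\left(y,v \right)} = -9$ ($b{\left(y,v \right)} = -4 - 5 = -9$)
$b^{3}{\left(-4,2 \right)} = \left(-9\right)^{3} = -729$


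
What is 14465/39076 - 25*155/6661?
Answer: -55068135/260285236 ≈ -0.21157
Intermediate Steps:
14465/39076 - 25*155/6661 = 14465*(1/39076) - 3875*1/6661 = 14465/39076 - 3875/6661 = -55068135/260285236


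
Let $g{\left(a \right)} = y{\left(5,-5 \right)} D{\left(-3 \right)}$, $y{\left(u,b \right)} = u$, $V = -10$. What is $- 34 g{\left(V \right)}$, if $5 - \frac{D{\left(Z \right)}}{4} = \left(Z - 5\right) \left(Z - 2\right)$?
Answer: $23800$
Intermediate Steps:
$D{\left(Z \right)} = 20 - 4 \left(-5 + Z\right) \left(-2 + Z\right)$ ($D{\left(Z \right)} = 20 - 4 \left(Z - 5\right) \left(Z - 2\right) = 20 - 4 \left(-5 + Z\right) \left(-2 + Z\right)$)
$g{\left(a \right)} = -700$ ($g{\left(a \right)} = 5 \left(-20 - 4 \left(-3\right)^{2} + 28 \left(-3\right)\right) = 5 \left(-20 - 36 - 84\right) = 5 \left(-140\right) = -700$)
$- 34 g{\left(V \right)} = \left(-34\right) \left(-700\right) = 23800$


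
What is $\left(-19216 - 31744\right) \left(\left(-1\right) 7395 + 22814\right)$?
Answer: $-785752240$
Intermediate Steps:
$\left(-19216 - 31744\right) \left(\left(-1\right) 7395 + 22814\right) = - 50960 \left(-7395 + 22814\right) = \left(-50960\right) 15419 = -785752240$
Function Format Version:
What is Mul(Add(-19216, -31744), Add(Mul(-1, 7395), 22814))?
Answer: -785752240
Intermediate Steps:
Mul(Add(-19216, -31744), Add(Mul(-1, 7395), 22814)) = Mul(-50960, Add(-7395, 22814)) = Mul(-50960, 15419) = -785752240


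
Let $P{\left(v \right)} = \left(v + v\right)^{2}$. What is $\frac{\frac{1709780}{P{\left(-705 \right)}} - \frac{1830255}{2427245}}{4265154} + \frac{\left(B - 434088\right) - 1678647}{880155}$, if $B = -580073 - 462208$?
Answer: $- \frac{1443030818554047385477}{402562395533611418967} \approx -3.5846$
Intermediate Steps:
$B = -1042281$ ($B = -580073 - 462208 = -1042281$)
$P{\left(v \right)} = 4 v^{2}$ ($P{\left(v \right)} = \left(2 v\right)^{2} = 4 v^{2}$)
$\frac{\frac{1709780}{P{\left(-705 \right)}} - \frac{1830255}{2427245}}{4265154} + \frac{\left(B - 434088\right) - 1678647}{880155} = \frac{\frac{1709780}{4 \left(-705\right)^{2}} - \frac{1830255}{2427245}}{4265154} + \frac{\left(-1042281 - 434088\right) - 1678647}{880155} = \left(\frac{1709780}{4 \cdot 497025} - \frac{366051}{485449}\right) \frac{1}{4265154} + \left(\left(-1042281 - 434088\right) - 1678647\right) \frac{1}{880155} = \left(\frac{1709780}{1988100} - \frac{366051}{485449}\right) \frac{1}{4265154} + \left(-1476369 - 1678647\right) \frac{1}{880155} = \left(1709780 \cdot \frac{1}{1988100} - \frac{366051}{485449}\right) \frac{1}{4265154} - \frac{1051672}{293385} = \left(\frac{85489}{99405} - \frac{366051}{485449}\right) \frac{1}{4265154} - \frac{1051672}{293385} = \frac{5113249906}{48256057845} \cdot \frac{1}{4265154} - \frac{1051672}{293385} = \frac{2556624953}{102909759070916565} - \frac{1051672}{293385} = - \frac{1443030818554047385477}{402562395533611418967}$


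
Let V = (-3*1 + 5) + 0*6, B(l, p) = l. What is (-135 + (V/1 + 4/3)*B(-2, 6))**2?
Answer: 180625/9 ≈ 20069.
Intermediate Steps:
V = 2 (V = (-3 + 5) + 0 = 2 + 0 = 2)
(-135 + (V/1 + 4/3)*B(-2, 6))**2 = (-135 + (2/1 + 4/3)*(-2))**2 = (-135 + (2*1 + 4*(1/3))*(-2))**2 = (-135 + (2 + 4/3)*(-2))**2 = (-135 + (10/3)*(-2))**2 = (-135 - 20/3)**2 = (-425/3)**2 = 180625/9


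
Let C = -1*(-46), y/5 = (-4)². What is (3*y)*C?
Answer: 11040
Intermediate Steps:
y = 80 (y = 5*(-4)² = 5*16 = 80)
C = 46
(3*y)*C = (3*80)*46 = 240*46 = 11040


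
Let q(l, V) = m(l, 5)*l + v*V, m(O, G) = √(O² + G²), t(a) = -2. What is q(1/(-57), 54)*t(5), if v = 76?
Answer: -8208 + 2*√81226/3249 ≈ -8207.8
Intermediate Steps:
m(O, G) = √(G² + O²)
q(l, V) = 76*V + l*√(25 + l²) (q(l, V) = √(5² + l²)*l + 76*V = √(25 + l²)*l + 76*V = l*√(25 + l²) + 76*V = 76*V + l*√(25 + l²))
q(1/(-57), 54)*t(5) = (76*54 + √(25 + (1/(-57))²)/(-57))*(-2) = (4104 - √(25 + (-1/57)²)/57)*(-2) = (4104 - √(25 + 1/3249)/57)*(-2) = (4104 - √81226/3249)*(-2) = -8208 + 2*√81226/3249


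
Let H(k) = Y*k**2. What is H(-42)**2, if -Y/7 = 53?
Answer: 428296949136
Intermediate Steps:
Y = -371 (Y = -7*53 = -371)
H(k) = -371*k**2
H(-42)**2 = (-371*(-42)**2)**2 = (-371*1764)**2 = (-654444)**2 = 428296949136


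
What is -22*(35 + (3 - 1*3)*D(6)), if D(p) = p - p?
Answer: -770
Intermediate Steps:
D(p) = 0
-22*(35 + (3 - 1*3)*D(6)) = -22*(35 + (3 - 1*3)*0) = -22*(35 + (3 - 3)*0) = -22*(35 + 0*0) = -22*(35 + 0) = -22*35 = -770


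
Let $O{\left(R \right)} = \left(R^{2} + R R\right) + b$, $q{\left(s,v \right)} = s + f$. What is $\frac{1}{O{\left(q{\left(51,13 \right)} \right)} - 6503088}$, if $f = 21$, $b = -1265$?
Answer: $- \frac{1}{6493985} \approx -1.5399 \cdot 10^{-7}$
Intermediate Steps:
$q{\left(s,v \right)} = 21 + s$ ($q{\left(s,v \right)} = s + 21 = 21 + s$)
$O{\left(R \right)} = -1265 + 2 R^{2}$ ($O{\left(R \right)} = \left(R^{2} + R R\right) - 1265 = \left(R^{2} + R^{2}\right) - 1265 = 2 R^{2} - 1265 = -1265 + 2 R^{2}$)
$\frac{1}{O{\left(q{\left(51,13 \right)} \right)} - 6503088} = \frac{1}{\left(-1265 + 2 \left(21 + 51\right)^{2}\right) - 6503088} = \frac{1}{\left(-1265 + 2 \cdot 72^{2}\right) - 6503088} = \frac{1}{\left(-1265 + 2 \cdot 5184\right) - 6503088} = \frac{1}{\left(-1265 + 10368\right) - 6503088} = \frac{1}{9103 - 6503088} = \frac{1}{-6493985} = - \frac{1}{6493985}$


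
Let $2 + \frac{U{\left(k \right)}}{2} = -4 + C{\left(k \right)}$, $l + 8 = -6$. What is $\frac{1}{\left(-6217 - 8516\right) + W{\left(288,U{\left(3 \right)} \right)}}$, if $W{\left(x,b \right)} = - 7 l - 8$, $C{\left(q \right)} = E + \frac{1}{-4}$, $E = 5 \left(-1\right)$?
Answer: $- \frac{1}{14643} \approx -6.8292 \cdot 10^{-5}$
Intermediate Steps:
$E = -5$
$l = -14$ ($l = -8 - 6 = -14$)
$C{\left(q \right)} = - \frac{21}{4}$ ($C{\left(q \right)} = -5 + \frac{1}{-4} = -5 - \frac{1}{4} = - \frac{21}{4}$)
$U{\left(k \right)} = - \frac{45}{2}$ ($U{\left(k \right)} = -4 + 2 \left(-4 - \frac{21}{4}\right) = -4 + 2 \left(- \frac{37}{4}\right) = -4 - \frac{37}{2} = - \frac{45}{2}$)
$W{\left(x,b \right)} = 90$ ($W{\left(x,b \right)} = \left(-7\right) \left(-14\right) - 8 = 98 - 8 = 90$)
$\frac{1}{\left(-6217 - 8516\right) + W{\left(288,U{\left(3 \right)} \right)}} = \frac{1}{\left(-6217 - 8516\right) + 90} = \frac{1}{-14733 + 90} = \frac{1}{-14643} = - \frac{1}{14643}$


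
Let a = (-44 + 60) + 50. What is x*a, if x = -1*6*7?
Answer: -2772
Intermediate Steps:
a = 66 (a = 16 + 50 = 66)
x = -42 (x = -6*7 = -42)
x*a = -42*66 = -2772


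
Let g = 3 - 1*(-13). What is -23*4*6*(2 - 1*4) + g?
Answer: 1120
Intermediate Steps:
g = 16 (g = 3 + 13 = 16)
-23*4*6*(2 - 1*4) + g = -23*4*6*(2 - 1*4) + 16 = -552*(2 - 4) + 16 = -552*(-2) + 16 = -23*(-48) + 16 = 1104 + 16 = 1120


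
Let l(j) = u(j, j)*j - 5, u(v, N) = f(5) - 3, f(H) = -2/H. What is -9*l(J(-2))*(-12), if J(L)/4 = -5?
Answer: 6804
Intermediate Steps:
J(L) = -20 (J(L) = 4*(-5) = -20)
u(v, N) = -17/5 (u(v, N) = -2/5 - 3 = -2*⅕ - 3 = -⅖ - 3 = -17/5)
l(j) = -5 - 17*j/5 (l(j) = -17*j/5 - 5 = -5 - 17*j/5)
-9*l(J(-2))*(-12) = -9*(-5 - 17/5*(-20))*(-12) = -9*(-5 + 68)*(-12) = -9*63*(-12) = -567*(-12) = 6804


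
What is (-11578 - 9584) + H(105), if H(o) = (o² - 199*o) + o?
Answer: -30927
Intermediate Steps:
H(o) = o² - 198*o
(-11578 - 9584) + H(105) = (-11578 - 9584) + 105*(-198 + 105) = -21162 + 105*(-93) = -21162 - 9765 = -30927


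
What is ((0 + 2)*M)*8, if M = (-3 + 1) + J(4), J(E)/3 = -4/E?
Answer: -80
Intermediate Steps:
J(E) = -12/E (J(E) = 3*(-4/E) = -12/E)
M = -5 (M = (-3 + 1) - 12/4 = -2 - 12*¼ = -2 - 3 = -5)
((0 + 2)*M)*8 = ((0 + 2)*(-5))*8 = (2*(-5))*8 = -10*8 = -80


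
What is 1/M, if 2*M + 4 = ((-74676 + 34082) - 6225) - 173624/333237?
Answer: -666474/15603329675 ≈ -4.2714e-5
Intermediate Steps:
M = -15603329675/666474 (M = -2 + (((-74676 + 34082) - 6225) - 173624/333237)/2 = -2 + ((-40594 - 6225) - 173624*1/333237)/2 = -2 + (-46819 - 173624/333237)/2 = -2 + (½)*(-15601996727/333237) = -2 - 15601996727/666474 = -15603329675/666474 ≈ -23412.)
1/M = 1/(-15603329675/666474) = -666474/15603329675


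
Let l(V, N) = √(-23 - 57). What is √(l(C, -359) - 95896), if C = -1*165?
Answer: 2*√(-23974 + I*√5) ≈ 0.014442 + 309.67*I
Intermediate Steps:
C = -165
l(V, N) = 4*I*√5 (l(V, N) = √(-80) = 4*I*√5)
√(l(C, -359) - 95896) = √(4*I*√5 - 95896) = √(-95896 + 4*I*√5)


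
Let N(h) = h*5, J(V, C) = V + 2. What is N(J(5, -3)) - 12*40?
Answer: -445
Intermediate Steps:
J(V, C) = 2 + V
N(h) = 5*h
N(J(5, -3)) - 12*40 = 5*(2 + 5) - 12*40 = 5*7 - 480 = 35 - 480 = -445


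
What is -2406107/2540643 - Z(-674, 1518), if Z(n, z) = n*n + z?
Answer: -1158012241649/2540643 ≈ -4.5580e+5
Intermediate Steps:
Z(n, z) = z + n**2 (Z(n, z) = n**2 + z = z + n**2)
-2406107/2540643 - Z(-674, 1518) = -2406107/2540643 - (1518 + (-674)**2) = -2406107*1/2540643 - (1518 + 454276) = -2406107/2540643 - 1*455794 = -2406107/2540643 - 455794 = -1158012241649/2540643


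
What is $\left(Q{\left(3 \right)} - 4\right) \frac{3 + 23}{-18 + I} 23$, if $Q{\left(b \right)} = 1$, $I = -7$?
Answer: $\frac{1794}{25} \approx 71.76$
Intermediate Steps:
$\left(Q{\left(3 \right)} - 4\right) \frac{3 + 23}{-18 + I} 23 = \left(1 - 4\right) \frac{3 + 23}{-18 - 7} \cdot 23 = \left(1 - 4\right) \frac{26}{-25} \cdot 23 = - 3 \cdot 26 \left(- \frac{1}{25}\right) 23 = \left(-3\right) \left(- \frac{26}{25}\right) 23 = \frac{78}{25} \cdot 23 = \frac{1794}{25}$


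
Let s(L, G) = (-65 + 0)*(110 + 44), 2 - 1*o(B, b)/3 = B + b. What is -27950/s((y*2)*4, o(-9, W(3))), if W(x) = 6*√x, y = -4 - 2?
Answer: 215/77 ≈ 2.7922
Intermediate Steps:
y = -6
o(B, b) = 6 - 3*B - 3*b (o(B, b) = 6 - 3*(B + b) = 6 + (-3*B - 3*b) = 6 - 3*B - 3*b)
s(L, G) = -10010 (s(L, G) = -65*154 = -10010)
-27950/s((y*2)*4, o(-9, W(3))) = -27950/(-10010) = -27950*(-1/10010) = 215/77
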